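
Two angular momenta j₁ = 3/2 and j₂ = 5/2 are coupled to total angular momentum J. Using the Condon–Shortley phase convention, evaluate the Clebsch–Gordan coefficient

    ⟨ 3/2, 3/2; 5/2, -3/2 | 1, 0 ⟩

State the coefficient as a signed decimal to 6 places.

triangle: 3!*0!*2!/6! = 12/720
(j±m)!: 3!*0!*1!*4!*1!*1! = 144
prefactor² = (2J+1)*Δ*N² = 36/5
  k=0: +1/(0!*3!*0!*1!*0!*1!) = 1/6
Σ = 1/6  ⇒  CG² = 36/5*1/6² = 1/5
CG = +√(1/5) = +0.447214

+0.447214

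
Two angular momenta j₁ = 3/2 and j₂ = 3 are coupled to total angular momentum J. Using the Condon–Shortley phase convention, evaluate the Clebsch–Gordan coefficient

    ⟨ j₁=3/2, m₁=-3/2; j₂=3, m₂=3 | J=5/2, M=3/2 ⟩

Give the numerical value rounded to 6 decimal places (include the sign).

j₁+j₂−J=2  J+j₁−j₂=1  J−j₁+j₂=4  j₁+j₂+J+1=8
(j₁±m₁, j₂±m₂, J±M) = (0,3,6,0,4,1)
P² = 5184/7
sum k=2..2:
  [2] +1/48 = 1/48
S = 1/48
C² = P²·S² = 9/28 ; C = +0.566947

+√(9/28) = +0.566947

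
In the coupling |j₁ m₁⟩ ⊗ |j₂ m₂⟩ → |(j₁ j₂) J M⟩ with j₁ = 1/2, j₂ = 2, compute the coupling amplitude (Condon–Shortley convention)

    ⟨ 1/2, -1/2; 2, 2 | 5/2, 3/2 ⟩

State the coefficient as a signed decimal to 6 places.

+√(1/5) ≈ +0.447214

triangle: 0!*1!*4!/6! = 24/720
(j±m)!: 0!*1!*4!*0!*4!*1! = 576
prefactor² = (2J+1)*Δ*N² = 576/5
  k=0: +1/(0!*0!*1!*4!*0!*0!) = 1/24
Σ = 1/24  ⇒  CG² = 576/5*1/24² = 1/5
CG = +√(1/5) = +0.447214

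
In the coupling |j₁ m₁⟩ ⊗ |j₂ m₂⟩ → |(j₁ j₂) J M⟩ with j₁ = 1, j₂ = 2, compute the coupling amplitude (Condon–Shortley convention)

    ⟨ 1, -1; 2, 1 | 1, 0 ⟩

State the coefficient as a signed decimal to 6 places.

triangle: 2!×0!×2!/5! = 4/120
(j±m)!: 0!×2!×3!×1!×1!×1! = 12
prefactor² = (2J+1)×Δ×N² = 6/5
  k=2: +1/(2!×0!×0!×1!×0!×1!) = 1/2
Σ = 1/2  ⇒  CG² = 6/5×1/2² = 3/10
CG = +√(3/10) = +0.547723

+0.547723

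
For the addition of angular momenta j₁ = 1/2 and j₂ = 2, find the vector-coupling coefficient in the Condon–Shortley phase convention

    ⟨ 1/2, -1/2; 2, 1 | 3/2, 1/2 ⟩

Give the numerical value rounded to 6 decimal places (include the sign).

√[4·1!0!3!/5! · 0!1!3!1!2!1!] = √(12/5)
  +(−1)^1/∏(1,0,0,2,0,1)! = -1/2  (running -1/2)
⟨..|..⟩ = √(12/5)·(-1/2) = -0.774597

-0.774597  (= −√(3/5))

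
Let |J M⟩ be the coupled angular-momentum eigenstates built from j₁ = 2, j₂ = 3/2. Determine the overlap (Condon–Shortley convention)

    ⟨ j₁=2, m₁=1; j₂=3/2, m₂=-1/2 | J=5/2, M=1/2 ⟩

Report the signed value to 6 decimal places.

j₁+j₂−J=1  J+j₁−j₂=3  J−j₁+j₂=2  j₁+j₂+J+1=7
(j₁±m₁, j₂±m₂, J±M) = (3,1,1,2,3,2)
P² = 72/35
sum k=0..1:
  [0] +1/2 = 1/2
  [1] −1/12 = -1/12
S = 5/12
C² = P²·S² = 5/14 ; C = +0.597614

+√(5/14) ≈ +0.597614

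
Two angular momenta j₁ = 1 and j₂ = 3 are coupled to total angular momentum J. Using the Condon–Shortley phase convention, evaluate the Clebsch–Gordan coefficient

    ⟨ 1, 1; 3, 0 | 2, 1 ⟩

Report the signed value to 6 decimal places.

+√(1/7) ≈ +0.377964

√[5·2!0!4!/7! · 2!0!3!3!3!1!] = √(144/7)
  +(−1)^0/∏(0,2,0,3,0,1)! = 1/12  (running 1/12)
⟨..|..⟩ = √(144/7)·(1/12) = +0.377964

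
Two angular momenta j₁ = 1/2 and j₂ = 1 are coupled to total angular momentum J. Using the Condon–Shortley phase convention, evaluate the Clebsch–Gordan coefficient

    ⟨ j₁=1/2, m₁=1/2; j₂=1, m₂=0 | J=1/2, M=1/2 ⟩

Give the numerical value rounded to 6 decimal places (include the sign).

+√(1/3) ≈ +0.577350

√[2·1!0!1!/3! · 1!0!1!1!1!0!] = √(1/3)
  +(−1)^0/∏(0,1,0,1,0,0)! = 1  (running 1)
⟨..|..⟩ = √(1/3)·(1) = +0.577350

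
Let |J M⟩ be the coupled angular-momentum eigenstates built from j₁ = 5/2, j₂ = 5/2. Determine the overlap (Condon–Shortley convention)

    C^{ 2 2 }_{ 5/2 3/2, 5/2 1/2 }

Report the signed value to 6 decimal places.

j₁+j₂−J=3  J+j₁−j₂=2  J−j₁+j₂=2  j₁+j₂+J+1=8
(j₁±m₁, j₂±m₂, J±M) = (4,1,3,2,4,0)
P² = 144/7
sum k=1..1:
  [1] −1/8 = -1/8
S = -1/8
C² = P²·S² = 9/28 ; C = -0.566947

−√(9/28) = -0.566947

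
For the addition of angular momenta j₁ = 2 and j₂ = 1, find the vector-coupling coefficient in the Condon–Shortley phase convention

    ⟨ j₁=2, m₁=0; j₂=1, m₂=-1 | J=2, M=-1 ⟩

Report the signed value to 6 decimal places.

+√(1/2) ≈ +0.707107

triangle: 1!×3!×1!/6! = 6/720
(j±m)!: 2!×2!×0!×2!×1!×3! = 48
prefactor² = (2J+1)×Δ×N² = 2
  k=0: +1/(0!×1!×2!×0!×1!×1!) = 1/2
Σ = 1/2  ⇒  CG² = 2×1/2² = 1/2
CG = +√(1/2) = +0.707107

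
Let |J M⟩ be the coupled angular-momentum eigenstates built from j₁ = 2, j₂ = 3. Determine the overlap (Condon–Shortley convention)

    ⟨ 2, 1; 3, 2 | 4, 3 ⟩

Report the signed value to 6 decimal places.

-0.223607

triangle: 1!·3!·5!/10! = 720/3628800
(j±m)!: 3!·1!·5!·1!·7!·1! = 3628800
prefactor² = (2J+1)·Δ·N² = 6480
  k=0: +1/(0!·1!·1!·5!·2!·0!) = 1/240
  k=1: −1/(1!·0!·0!·4!·3!·1!) = -1/144
Σ = -1/360  ⇒  CG² = 6480·(-1/360)² = 1/20
CG = −√(1/20) = -0.223607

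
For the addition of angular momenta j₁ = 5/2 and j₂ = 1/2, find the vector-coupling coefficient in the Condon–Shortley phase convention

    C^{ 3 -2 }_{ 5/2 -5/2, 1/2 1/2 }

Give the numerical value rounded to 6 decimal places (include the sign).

√[7·0!5!1!/7! · 0!5!1!0!1!5!] = √(2400)
  +(−1)^0/∏(0,0,5,1,0,0)! = 1/120  (running 1/120)
⟨..|..⟩ = √(2400)·(1/120) = +0.408248

+0.408248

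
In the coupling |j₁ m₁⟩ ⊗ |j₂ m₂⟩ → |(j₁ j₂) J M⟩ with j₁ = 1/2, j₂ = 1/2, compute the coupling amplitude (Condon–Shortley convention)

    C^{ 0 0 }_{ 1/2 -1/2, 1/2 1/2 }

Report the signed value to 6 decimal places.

triangle: 1!·0!·0!/2! = 1/2
(j±m)!: 0!·1!·1!·0!·0!·0! = 1
prefactor² = (2J+1)·Δ·N² = 1/2
  k=1: −1/(1!·0!·0!·0!·0!·0!) = -1
Σ = -1  ⇒  CG² = 1/2·(-1)² = 1/2
CG = −√(1/2) = -0.707107

-0.707107  (= −√(1/2))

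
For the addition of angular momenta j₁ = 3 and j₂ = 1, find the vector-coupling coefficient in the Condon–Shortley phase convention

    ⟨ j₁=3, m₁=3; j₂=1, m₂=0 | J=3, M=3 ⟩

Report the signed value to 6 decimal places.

triangle: 1!*5!*1!/8! = 120/40320
(j±m)!: 6!*0!*1!*1!*6!*0! = 518400
prefactor² = (2J+1)*Δ*N² = 10800
  k=0: +1/(0!*1!*0!*1!*5!*0!) = 1/120
Σ = 1/120  ⇒  CG² = 10800*1/120² = 3/4
CG = +√(3/4) = +0.866025

+0.866025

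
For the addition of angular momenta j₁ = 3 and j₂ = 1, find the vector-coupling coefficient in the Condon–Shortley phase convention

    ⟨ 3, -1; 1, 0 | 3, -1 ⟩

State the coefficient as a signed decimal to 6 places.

triangle: 1!*5!*1!/8! = 120/40320
(j±m)!: 2!*4!*1!*1!*2!*4! = 2304
prefactor² = (2J+1)*Δ*N² = 48
  k=0: +1/(0!*1!*4!*1!*1!*0!) = 1/24
  k=1: −1/(1!*0!*3!*0!*2!*1!) = -1/12
Σ = -1/24  ⇒  CG² = 48*(-1/24)² = 1/12
CG = −√(1/12) = -0.288675

−√(1/12) ≈ -0.288675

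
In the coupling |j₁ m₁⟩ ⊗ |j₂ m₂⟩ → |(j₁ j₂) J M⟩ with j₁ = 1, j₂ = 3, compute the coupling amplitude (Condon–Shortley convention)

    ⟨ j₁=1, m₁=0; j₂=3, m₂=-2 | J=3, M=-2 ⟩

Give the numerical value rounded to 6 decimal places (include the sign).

triangle: 1!·1!·5!/8! = 120/40320
(j±m)!: 1!·1!·1!·5!·1!·5! = 14400
prefactor² = (2J+1)·Δ·N² = 300
  k=0: +1/(0!·1!·1!·1!·0!·4!) = 1/24
  k=1: −1/(1!·0!·0!·0!·1!·5!) = -1/120
Σ = 1/30  ⇒  CG² = 300·1/30² = 1/3
CG = +√(1/3) = +0.577350

+√(1/3) ≈ +0.577350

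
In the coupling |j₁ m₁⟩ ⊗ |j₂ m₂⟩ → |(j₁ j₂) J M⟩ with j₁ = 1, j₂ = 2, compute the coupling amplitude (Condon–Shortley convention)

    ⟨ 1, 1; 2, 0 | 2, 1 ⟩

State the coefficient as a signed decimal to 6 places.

+0.707107  (= +√(1/2))

√[5·1!1!3!/6! · 2!0!2!2!3!1!] = √(2)
  +(−1)^0/∏(0,1,0,2,1,1)! = 1/2  (running 1/2)
⟨..|..⟩ = √(2)·(1/2) = +0.707107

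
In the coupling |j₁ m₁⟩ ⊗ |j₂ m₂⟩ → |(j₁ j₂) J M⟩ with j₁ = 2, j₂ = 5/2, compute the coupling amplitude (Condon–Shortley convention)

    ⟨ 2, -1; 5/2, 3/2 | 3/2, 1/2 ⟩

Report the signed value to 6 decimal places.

+0.138013

√[4·3!1!2!/7! · 1!3!4!1!2!1!] = √(96/35)
  +(−1)^2/∏(2,1,1,2,0,0)! = 1/4  (running 1/4)
  +(−1)^3/∏(3,0,0,1,1,1)! = -1/6  (running 1/12)
⟨..|..⟩ = √(96/35)·(1/12) = +0.138013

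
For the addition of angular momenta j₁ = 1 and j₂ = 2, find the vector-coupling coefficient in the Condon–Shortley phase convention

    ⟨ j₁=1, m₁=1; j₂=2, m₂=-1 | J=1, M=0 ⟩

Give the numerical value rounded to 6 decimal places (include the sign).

+√(3/10) = +0.547723

√[3·2!0!2!/5! · 2!0!1!3!1!1!] = √(6/5)
  +(−1)^0/∏(0,2,0,1,0,1)! = 1/2  (running 1/2)
⟨..|..⟩ = √(6/5)·(1/2) = +0.547723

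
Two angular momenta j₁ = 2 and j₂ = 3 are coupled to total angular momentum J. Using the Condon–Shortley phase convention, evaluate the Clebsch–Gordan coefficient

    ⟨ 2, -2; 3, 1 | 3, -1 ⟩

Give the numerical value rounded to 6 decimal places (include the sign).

+0.632456

triangle: 2!*2!*4!/9! = 96/362880
(j±m)!: 0!*4!*4!*2!*2!*4! = 55296
prefactor² = (2J+1)*Δ*N² = 512/5
  k=2: +1/(2!*0!*2!*2!*0!*2!) = 1/16
Σ = 1/16  ⇒  CG² = 512/5*1/16² = 2/5
CG = +√(2/5) = +0.632456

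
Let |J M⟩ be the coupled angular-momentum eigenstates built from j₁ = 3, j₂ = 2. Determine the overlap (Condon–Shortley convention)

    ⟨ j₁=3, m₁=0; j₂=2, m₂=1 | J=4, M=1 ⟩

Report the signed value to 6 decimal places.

j₁+j₂−J=1  J+j₁−j₂=5  J−j₁+j₂=3  j₁+j₂+J+1=10
(j₁±m₁, j₂±m₂, J±M) = (3,3,3,1,5,3)
P² = 1944/7
sum k=0..1:
  [0] +1/72 = 1/72
  [1] −1/24 = -1/24
S = -1/36
C² = P²·S² = 3/14 ; C = -0.462910

-0.462910  (= −√(3/14))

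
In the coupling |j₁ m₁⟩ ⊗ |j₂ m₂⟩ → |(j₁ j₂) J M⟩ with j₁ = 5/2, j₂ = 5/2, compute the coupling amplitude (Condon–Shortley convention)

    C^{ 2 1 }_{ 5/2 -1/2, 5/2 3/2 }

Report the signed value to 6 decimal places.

√[5·3!2!2!/8! · 2!3!4!1!3!1!] = √(36/7)
  +(−1)^2/∏(2,1,1,2,1,0)! = 1/4  (running 1/4)
  +(−1)^3/∏(3,0,0,1,2,1)! = -1/12  (running 1/6)
⟨..|..⟩ = √(36/7)·(1/6) = +0.377964

+√(1/7) = +0.377964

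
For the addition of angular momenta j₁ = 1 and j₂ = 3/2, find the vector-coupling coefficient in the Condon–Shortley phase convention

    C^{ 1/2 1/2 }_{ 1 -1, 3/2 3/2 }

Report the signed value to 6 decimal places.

triangle: 2!×0!×1!/4! = 2/24
(j±m)!: 0!×2!×3!×0!×1!×0! = 12
prefactor² = (2J+1)×Δ×N² = 2
  k=2: +1/(2!×0!×0!×1!×0!×0!) = 1/2
Σ = 1/2  ⇒  CG² = 2×1/2² = 1/2
CG = +√(1/2) = +0.707107

+√(1/2) ≈ +0.707107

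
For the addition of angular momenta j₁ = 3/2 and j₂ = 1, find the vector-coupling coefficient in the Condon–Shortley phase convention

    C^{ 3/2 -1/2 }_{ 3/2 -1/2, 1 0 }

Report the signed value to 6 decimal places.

triangle: 1!×2!×1!/5! = 2/120
(j±m)!: 1!×2!×1!×1!×1!×2! = 4
prefactor² = (2J+1)×Δ×N² = 4/15
  k=0: +1/(0!×1!×2!×1!×0!×0!) = 1/2
  k=1: −1/(1!×0!×1!×0!×1!×1!) = -1
Σ = -1/2  ⇒  CG² = 4/15×(-1/2)² = 1/15
CG = −√(1/15) = -0.258199

-0.258199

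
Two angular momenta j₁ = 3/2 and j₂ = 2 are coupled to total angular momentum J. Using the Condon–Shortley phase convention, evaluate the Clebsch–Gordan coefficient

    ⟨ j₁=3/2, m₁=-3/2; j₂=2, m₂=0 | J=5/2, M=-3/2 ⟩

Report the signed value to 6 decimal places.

−√(18/35) = -0.717137

j₁+j₂−J=1  J+j₁−j₂=2  J−j₁+j₂=3  j₁+j₂+J+1=7
(j₁±m₁, j₂±m₂, J±M) = (0,3,2,2,1,4)
P² = 288/35
sum k=1..1:
  [1] −1/4 = -1/4
S = -1/4
C² = P²·S² = 18/35 ; C = -0.717137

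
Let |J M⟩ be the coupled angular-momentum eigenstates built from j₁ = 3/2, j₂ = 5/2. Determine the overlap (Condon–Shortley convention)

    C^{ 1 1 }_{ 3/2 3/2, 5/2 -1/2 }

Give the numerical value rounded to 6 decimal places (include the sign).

j₁+j₂−J=3  J+j₁−j₂=0  J−j₁+j₂=2  j₁+j₂+J+1=6
(j₁±m₁, j₂±m₂, J±M) = (3,0,2,3,2,0)
P² = 36/5
sum k=0..0:
  [0] +1/12 = 1/12
S = 1/12
C² = P²·S² = 1/20 ; C = +0.223607

+0.223607  (= +√(1/20))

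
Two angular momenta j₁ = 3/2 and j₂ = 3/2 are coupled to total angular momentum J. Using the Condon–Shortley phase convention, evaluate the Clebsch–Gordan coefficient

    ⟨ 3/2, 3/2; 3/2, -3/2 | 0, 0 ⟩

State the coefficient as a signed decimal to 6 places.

+0.500000  (= +√(1/4))

j₁+j₂−J=3  J+j₁−j₂=0  J−j₁+j₂=0  j₁+j₂+J+1=4
(j₁±m₁, j₂±m₂, J±M) = (3,0,0,3,0,0)
P² = 9
sum k=0..0:
  [0] +1/6 = 1/6
S = 1/6
C² = P²·S² = 1/4 ; C = +0.500000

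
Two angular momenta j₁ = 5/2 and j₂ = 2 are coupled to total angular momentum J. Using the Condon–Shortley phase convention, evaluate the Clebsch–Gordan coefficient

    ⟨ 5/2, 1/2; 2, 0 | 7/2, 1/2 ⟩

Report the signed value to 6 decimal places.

+√(4/105) ≈ +0.195180

triangle: 1!×4!×3!/9! = 144/362880
(j±m)!: 3!×2!×2!×2!×4!×3! = 6912
prefactor² = (2J+1)×Δ×N² = 768/35
  k=0: +1/(0!×1!×2!×2!×2!×1!) = 1/8
  k=1: −1/(1!×0!×1!×1!×3!×2!) = -1/12
Σ = 1/24  ⇒  CG² = 768/35×1/24² = 4/105
CG = +√(4/105) = +0.195180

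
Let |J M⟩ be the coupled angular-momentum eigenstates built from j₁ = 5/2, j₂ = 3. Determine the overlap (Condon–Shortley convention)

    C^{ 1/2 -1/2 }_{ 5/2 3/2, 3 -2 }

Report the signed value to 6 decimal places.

triangle: 5!*0!*1!/7! = 120/5040
(j±m)!: 4!*1!*1!*5!*0!*1! = 2880
prefactor² = (2J+1)*Δ*N² = 960/7
  k=1: −1/(1!*4!*0!*0!*0!*1!) = -1/24
Σ = -1/24  ⇒  CG² = 960/7*(-1/24)² = 5/21
CG = −√(5/21) = -0.487950

−√(5/21) = -0.487950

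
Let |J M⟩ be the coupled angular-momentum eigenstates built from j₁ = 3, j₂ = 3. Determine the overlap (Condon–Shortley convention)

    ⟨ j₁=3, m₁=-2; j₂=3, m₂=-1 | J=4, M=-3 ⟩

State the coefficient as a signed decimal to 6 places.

j₁+j₂−J=2  J+j₁−j₂=4  J−j₁+j₂=4  j₁+j₂+J+1=11
(j₁±m₁, j₂±m₂, J±M) = (1,5,2,4,1,7)
P² = 82944/11
sum k=1..2:
  [1] −1/144 = -1/144
  [2] +1/288 = 1/288
S = -1/288
C² = P²·S² = 1/11 ; C = -0.301511

−√(1/11) = -0.301511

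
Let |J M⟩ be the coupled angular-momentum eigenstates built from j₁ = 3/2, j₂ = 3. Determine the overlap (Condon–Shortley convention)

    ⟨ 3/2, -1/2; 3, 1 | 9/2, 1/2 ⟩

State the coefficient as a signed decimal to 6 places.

+√(5/14) = +0.597614

j₁+j₂−J=0  J+j₁−j₂=3  J−j₁+j₂=6  j₁+j₂+J+1=10
(j₁±m₁, j₂±m₂, J±M) = (1,2,4,2,5,4)
P² = 23040/7
sum k=0..0:
  [0] +1/96 = 1/96
S = 1/96
C² = P²·S² = 5/14 ; C = +0.597614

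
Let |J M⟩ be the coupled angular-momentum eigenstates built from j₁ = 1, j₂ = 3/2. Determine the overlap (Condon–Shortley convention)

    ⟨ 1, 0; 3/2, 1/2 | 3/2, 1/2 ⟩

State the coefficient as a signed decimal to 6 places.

triangle: 1!·1!·2!/5! = 2/120
(j±m)!: 1!·1!·2!·1!·2!·1! = 4
prefactor² = (2J+1)·Δ·N² = 4/15
  k=0: +1/(0!·1!·1!·2!·0!·0!) = 1/2
  k=1: −1/(1!·0!·0!·1!·1!·1!) = -1
Σ = -1/2  ⇒  CG² = 4/15·(-1/2)² = 1/15
CG = −√(1/15) = -0.258199

-0.258199  (= −√(1/15))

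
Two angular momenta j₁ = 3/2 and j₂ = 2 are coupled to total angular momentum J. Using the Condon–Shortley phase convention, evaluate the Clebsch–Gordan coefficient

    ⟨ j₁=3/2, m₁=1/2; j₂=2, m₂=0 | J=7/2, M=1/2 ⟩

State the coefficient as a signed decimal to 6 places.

triangle: 0!*3!*4!/8! = 144/40320
(j±m)!: 2!*1!*2!*2!*4!*3! = 1152
prefactor² = (2J+1)*Δ*N² = 1152/35
  k=0: +1/(0!*0!*1!*2!*2!*2!) = 1/8
Σ = 1/8  ⇒  CG² = 1152/35*1/8² = 18/35
CG = +√(18/35) = +0.717137

+0.717137  (= +√(18/35))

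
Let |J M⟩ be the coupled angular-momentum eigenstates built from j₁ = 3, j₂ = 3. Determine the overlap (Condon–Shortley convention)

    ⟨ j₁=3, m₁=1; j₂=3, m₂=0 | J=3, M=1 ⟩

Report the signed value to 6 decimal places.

−√(1/6) = -0.408248

√[7·3!3!3!/10! · 4!2!3!3!4!2!] = √(864/25)
  +(−1)^0/∏(0,3,2,3,1,0)! = 1/72  (running 1/72)
  +(−1)^1/∏(1,2,1,2,2,1)! = -1/8  (running -1/9)
  +(−1)^2/∏(2,1,0,1,3,2)! = 1/24  (running -5/72)
⟨..|..⟩ = √(864/25)·(-5/72) = -0.408248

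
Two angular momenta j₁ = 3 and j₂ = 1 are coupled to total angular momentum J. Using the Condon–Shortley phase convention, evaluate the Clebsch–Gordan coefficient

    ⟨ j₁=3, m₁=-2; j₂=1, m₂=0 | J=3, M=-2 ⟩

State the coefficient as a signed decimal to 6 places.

-0.577350

j₁+j₂−J=1  J+j₁−j₂=5  J−j₁+j₂=1  j₁+j₂+J+1=8
(j₁±m₁, j₂±m₂, J±M) = (1,5,1,1,1,5)
P² = 300
sum k=0..1:
  [0] +1/120 = 1/120
  [1] −1/24 = -1/24
S = -1/30
C² = P²·S² = 1/3 ; C = -0.577350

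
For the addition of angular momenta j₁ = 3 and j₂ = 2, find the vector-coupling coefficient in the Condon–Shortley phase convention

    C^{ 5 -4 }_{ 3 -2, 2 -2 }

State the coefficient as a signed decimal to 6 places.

j₁+j₂−J=0  J+j₁−j₂=6  J−j₁+j₂=4  j₁+j₂+J+1=11
(j₁±m₁, j₂±m₂, J±M) = (1,5,0,4,1,9)
P² = 4976640
sum k=0..0:
  [0] +1/2880 = 1/2880
S = 1/2880
C² = P²·S² = 3/5 ; C = +0.774597

+√(3/5) ≈ +0.774597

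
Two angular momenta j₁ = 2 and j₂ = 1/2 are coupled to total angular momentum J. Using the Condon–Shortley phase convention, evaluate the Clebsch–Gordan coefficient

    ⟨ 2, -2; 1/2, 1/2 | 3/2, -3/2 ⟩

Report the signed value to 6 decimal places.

−√(4/5) = -0.894427

√[4·1!3!0!/5! · 0!4!1!0!0!3!] = √(144/5)
  +(−1)^1/∏(1,0,3,0,0,0)! = -1/6  (running -1/6)
⟨..|..⟩ = √(144/5)·(-1/6) = -0.894427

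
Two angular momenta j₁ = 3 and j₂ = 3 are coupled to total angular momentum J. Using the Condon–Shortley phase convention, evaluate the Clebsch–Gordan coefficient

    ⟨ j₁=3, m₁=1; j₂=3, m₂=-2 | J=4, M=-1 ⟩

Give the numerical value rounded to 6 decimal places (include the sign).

√[9·2!4!4!/11! · 4!2!1!5!3!5!] = √(82944/77)
  +(−1)^0/∏(0,2,2,1,2,3)! = 1/48  (running 1/48)
  +(−1)^1/∏(1,1,1,0,3,4)! = -1/144  (running 1/72)
⟨..|..⟩ = √(82944/77)·(1/72) = +0.455842

+0.455842  (= +√(16/77))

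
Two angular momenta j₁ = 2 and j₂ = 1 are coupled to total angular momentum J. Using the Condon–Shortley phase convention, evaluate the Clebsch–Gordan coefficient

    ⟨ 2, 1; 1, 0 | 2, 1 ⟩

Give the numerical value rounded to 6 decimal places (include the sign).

j₁+j₂−J=1  J+j₁−j₂=3  J−j₁+j₂=1  j₁+j₂+J+1=6
(j₁±m₁, j₂±m₂, J±M) = (3,1,1,1,3,1)
P² = 3/2
sum k=0..1:
  [0] +1/2 = 1/2
  [1] −1/6 = -1/6
S = 1/3
C² = P²·S² = 1/6 ; C = +0.408248

+√(1/6) ≈ +0.408248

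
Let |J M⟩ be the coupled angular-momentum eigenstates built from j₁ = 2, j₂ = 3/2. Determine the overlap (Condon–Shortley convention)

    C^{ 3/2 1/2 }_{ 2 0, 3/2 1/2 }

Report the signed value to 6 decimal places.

-0.447214

triangle: 2!*2!*1!/6! = 4/720
(j±m)!: 2!*2!*2!*1!*2!*1! = 16
prefactor² = (2J+1)*Δ*N² = 16/45
  k=1: −1/(1!*1!*1!*1!*1!*0!) = -1
  k=2: +1/(2!*0!*0!*0!*2!*1!) = 1/4
Σ = -3/4  ⇒  CG² = 16/45*(-3/4)² = 1/5
CG = −√(1/5) = -0.447214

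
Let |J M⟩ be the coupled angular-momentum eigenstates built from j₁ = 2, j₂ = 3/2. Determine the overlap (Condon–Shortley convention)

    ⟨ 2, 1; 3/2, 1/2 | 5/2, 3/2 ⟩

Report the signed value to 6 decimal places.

+√(1/35) = +0.169031

j₁+j₂−J=1  J+j₁−j₂=3  J−j₁+j₂=2  j₁+j₂+J+1=7
(j₁±m₁, j₂±m₂, J±M) = (3,1,2,1,4,1)
P² = 144/35
sum k=0..1:
  [0] +1/4 = 1/4
  [1] −1/6 = -1/6
S = 1/12
C² = P²·S² = 1/35 ; C = +0.169031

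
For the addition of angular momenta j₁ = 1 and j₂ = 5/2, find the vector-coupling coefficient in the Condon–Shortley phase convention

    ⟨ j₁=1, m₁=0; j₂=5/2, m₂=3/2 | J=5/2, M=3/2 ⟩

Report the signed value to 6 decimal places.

-0.507093

j₁+j₂−J=1  J+j₁−j₂=1  J−j₁+j₂=4  j₁+j₂+J+1=7
(j₁±m₁, j₂±m₂, J±M) = (1,1,4,1,4,1)
P² = 576/35
sum k=0..1:
  [0] +1/24 = 1/24
  [1] −1/6 = -1/6
S = -1/8
C² = P²·S² = 9/35 ; C = -0.507093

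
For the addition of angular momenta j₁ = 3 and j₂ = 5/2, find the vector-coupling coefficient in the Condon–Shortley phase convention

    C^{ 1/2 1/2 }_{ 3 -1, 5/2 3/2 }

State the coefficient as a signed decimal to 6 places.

j₁+j₂−J=5  J+j₁−j₂=1  J−j₁+j₂=0  j₁+j₂+J+1=7
(j₁±m₁, j₂±m₂, J±M) = (2,4,4,1,1,0)
P² = 384/7
sum k=4..4:
  [4] +1/24 = 1/24
S = 1/24
C² = P²·S² = 2/21 ; C = +0.308607

+√(2/21) ≈ +0.308607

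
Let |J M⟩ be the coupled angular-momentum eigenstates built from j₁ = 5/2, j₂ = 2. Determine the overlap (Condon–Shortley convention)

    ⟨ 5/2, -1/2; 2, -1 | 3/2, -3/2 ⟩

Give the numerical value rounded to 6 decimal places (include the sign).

triangle: 3!×2!×1!/7! = 12/5040
(j±m)!: 2!×3!×1!×3!×0!×3! = 432
prefactor² = (2J+1)×Δ×N² = 144/35
  k=1: −1/(1!×2!×2!×0!×0!×1!) = -1/4
Σ = -1/4  ⇒  CG² = 144/35×(-1/4)² = 9/35
CG = −√(9/35) = -0.507093

−√(9/35) = -0.507093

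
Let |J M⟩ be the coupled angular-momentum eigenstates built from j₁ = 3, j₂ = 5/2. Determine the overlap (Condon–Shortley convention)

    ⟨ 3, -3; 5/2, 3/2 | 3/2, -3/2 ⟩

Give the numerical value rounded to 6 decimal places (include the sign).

+√(3/14) = +0.462910

√[4·4!2!1!/8! · 0!6!4!1!0!3!] = √(3456/7)
  +(−1)^4/∏(4,0,2,0,0,1)! = 1/48  (running 1/48)
⟨..|..⟩ = √(3456/7)·(1/48) = +0.462910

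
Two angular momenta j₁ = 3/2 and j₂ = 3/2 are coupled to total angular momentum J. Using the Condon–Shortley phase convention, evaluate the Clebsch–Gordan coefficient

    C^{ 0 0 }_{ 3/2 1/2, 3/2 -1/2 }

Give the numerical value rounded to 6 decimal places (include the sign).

j₁+j₂−J=3  J+j₁−j₂=0  J−j₁+j₂=0  j₁+j₂+J+1=4
(j₁±m₁, j₂±m₂, J±M) = (2,1,1,2,0,0)
P² = 1
sum k=1..1:
  [1] −1/2 = -1/2
S = -1/2
C² = P²·S² = 1/4 ; C = -0.500000

−√(1/4) ≈ -0.500000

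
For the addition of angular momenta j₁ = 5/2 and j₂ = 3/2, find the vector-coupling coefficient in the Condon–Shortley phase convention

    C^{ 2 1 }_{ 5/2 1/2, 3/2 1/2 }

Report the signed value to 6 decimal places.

−√(25/84) = -0.545545

√[5·2!3!1!/7! · 3!2!2!1!3!1!] = √(12/7)
  +(−1)^1/∏(1,1,1,1,2,0)! = -1/2  (running -1/2)
  +(−1)^2/∏(2,0,0,0,3,1)! = 1/12  (running -5/12)
⟨..|..⟩ = √(12/7)·(-5/12) = -0.545545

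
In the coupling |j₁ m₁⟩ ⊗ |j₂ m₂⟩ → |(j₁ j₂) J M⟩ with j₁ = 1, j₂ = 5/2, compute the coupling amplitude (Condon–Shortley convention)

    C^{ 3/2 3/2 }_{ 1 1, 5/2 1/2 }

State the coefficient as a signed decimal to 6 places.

+√(1/15) ≈ +0.258199

√[4·2!0!3!/6! · 2!0!3!2!3!0!] = √(48/5)
  +(−1)^0/∏(0,2,0,3,0,0)! = 1/12  (running 1/12)
⟨..|..⟩ = √(48/5)·(1/12) = +0.258199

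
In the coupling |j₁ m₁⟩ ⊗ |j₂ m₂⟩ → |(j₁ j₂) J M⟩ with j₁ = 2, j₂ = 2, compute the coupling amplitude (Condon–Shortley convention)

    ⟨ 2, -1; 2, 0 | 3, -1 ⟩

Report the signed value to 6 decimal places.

-0.447214  (= −√(1/5))

j₁+j₂−J=1  J+j₁−j₂=3  J−j₁+j₂=3  j₁+j₂+J+1=8
(j₁±m₁, j₂±m₂, J±M) = (1,3,2,2,2,4)
P² = 36/5
sum k=0..1:
  [0] +1/12 = 1/12
  [1] −1/4 = -1/4
S = -1/6
C² = P²·S² = 1/5 ; C = -0.447214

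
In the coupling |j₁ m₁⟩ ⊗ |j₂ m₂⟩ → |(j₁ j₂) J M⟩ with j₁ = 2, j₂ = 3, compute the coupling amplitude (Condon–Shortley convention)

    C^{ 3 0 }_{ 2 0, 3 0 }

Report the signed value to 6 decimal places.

j₁+j₂−J=2  J+j₁−j₂=2  J−j₁+j₂=4  j₁+j₂+J+1=9
(j₁±m₁, j₂±m₂, J±M) = (2,2,3,3,3,3)
P² = 48/5
sum k=0..2:
  [0] +1/24 = 1/24
  [1] −1/4 = -1/4
  [2] +1/24 = 1/24
S = -1/6
C² = P²·S² = 4/15 ; C = -0.516398

-0.516398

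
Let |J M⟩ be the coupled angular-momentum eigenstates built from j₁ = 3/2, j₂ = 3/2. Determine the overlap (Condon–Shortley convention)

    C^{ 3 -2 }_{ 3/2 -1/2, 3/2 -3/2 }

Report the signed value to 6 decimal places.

triangle: 0!·3!·3!/7! = 36/5040
(j±m)!: 1!·2!·0!·3!·1!·5! = 1440
prefactor² = (2J+1)·Δ·N² = 72
  k=0: +1/(0!·0!·2!·0!·1!·3!) = 1/12
Σ = 1/12  ⇒  CG² = 72·1/12² = 1/2
CG = +√(1/2) = +0.707107

+0.707107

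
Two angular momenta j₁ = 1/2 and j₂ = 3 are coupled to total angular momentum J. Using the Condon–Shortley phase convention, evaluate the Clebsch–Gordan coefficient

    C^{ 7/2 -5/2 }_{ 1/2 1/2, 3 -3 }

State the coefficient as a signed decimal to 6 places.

triangle: 0!·1!·6!/8! = 720/40320
(j±m)!: 1!·0!·0!·6!·1!·6! = 518400
prefactor² = (2J+1)·Δ·N² = 518400/7
  k=0: +1/(0!·0!·0!·0!·1!·6!) = 1/720
Σ = 1/720  ⇒  CG² = 518400/7·1/720² = 1/7
CG = +√(1/7) = +0.377964

+√(1/7) ≈ +0.377964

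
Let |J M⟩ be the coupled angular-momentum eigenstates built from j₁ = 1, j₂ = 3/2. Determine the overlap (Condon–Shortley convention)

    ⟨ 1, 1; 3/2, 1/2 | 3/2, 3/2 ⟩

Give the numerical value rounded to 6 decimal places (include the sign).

+0.632456

triangle: 1!×1!×2!/5! = 2/120
(j±m)!: 2!×0!×2!×1!×3!×0! = 24
prefactor² = (2J+1)×Δ×N² = 8/5
  k=0: +1/(0!×1!×0!×2!×1!×0!) = 1/2
Σ = 1/2  ⇒  CG² = 8/5×1/2² = 2/5
CG = +√(2/5) = +0.632456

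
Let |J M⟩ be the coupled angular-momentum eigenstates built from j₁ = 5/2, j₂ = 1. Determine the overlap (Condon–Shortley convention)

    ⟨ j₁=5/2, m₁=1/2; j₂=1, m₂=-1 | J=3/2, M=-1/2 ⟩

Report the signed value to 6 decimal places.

j₁+j₂−J=2  J+j₁−j₂=3  J−j₁+j₂=0  j₁+j₂+J+1=6
(j₁±m₁, j₂±m₂, J±M) = (3,2,0,2,1,2)
P² = 16/5
sum k=0..0:
  [0] +1/4 = 1/4
S = 1/4
C² = P²·S² = 1/5 ; C = +0.447214

+√(1/5) = +0.447214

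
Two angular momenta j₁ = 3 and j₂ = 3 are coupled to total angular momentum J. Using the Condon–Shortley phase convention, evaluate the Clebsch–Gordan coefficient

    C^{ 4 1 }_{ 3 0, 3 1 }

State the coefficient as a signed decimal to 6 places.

-0.312094

j₁+j₂−J=2  J+j₁−j₂=4  J−j₁+j₂=4  j₁+j₂+J+1=11
(j₁±m₁, j₂±m₂, J±M) = (3,3,4,2,5,3)
P² = 124416/385
sum k=0..2:
  [0] +1/288 = 1/288
  [1] −1/24 = -1/24
  [2] +1/48 = 1/48
S = -5/288
C² = P²·S² = 15/154 ; C = -0.312094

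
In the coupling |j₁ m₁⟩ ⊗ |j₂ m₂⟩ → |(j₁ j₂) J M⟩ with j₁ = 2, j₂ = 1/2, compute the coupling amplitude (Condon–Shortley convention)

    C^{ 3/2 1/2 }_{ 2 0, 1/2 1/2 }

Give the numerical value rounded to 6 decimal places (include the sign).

−√(2/5) ≈ -0.632456

√[4·1!3!0!/5! · 2!2!1!0!2!1!] = √(8/5)
  +(−1)^1/∏(1,0,1,0,2,0)! = -1/2  (running -1/2)
⟨..|..⟩ = √(8/5)·(-1/2) = -0.632456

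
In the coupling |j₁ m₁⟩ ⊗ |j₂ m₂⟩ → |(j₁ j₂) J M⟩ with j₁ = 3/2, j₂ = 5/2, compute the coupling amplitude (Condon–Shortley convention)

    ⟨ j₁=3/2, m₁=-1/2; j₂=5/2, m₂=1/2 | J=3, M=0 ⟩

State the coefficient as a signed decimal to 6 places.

√[7·1!2!4!/8! · 1!2!3!2!3!3!] = √(36/5)
  +(−1)^0/∏(0,1,2,3,0,1)! = 1/12  (running 1/12)
  +(−1)^1/∏(1,0,1,2,1,2)! = -1/4  (running -1/6)
⟨..|..⟩ = √(36/5)·(-1/6) = -0.447214

−√(1/5) = -0.447214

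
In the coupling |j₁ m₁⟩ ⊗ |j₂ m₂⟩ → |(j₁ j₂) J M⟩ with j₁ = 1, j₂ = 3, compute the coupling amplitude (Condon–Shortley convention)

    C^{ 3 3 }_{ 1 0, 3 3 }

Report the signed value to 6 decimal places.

−√(3/4) ≈ -0.866025

j₁+j₂−J=1  J+j₁−j₂=1  J−j₁+j₂=5  j₁+j₂+J+1=8
(j₁±m₁, j₂±m₂, J±M) = (1,1,6,0,6,0)
P² = 10800
sum k=1..1:
  [1] −1/120 = -1/120
S = -1/120
C² = P²·S² = 3/4 ; C = -0.866025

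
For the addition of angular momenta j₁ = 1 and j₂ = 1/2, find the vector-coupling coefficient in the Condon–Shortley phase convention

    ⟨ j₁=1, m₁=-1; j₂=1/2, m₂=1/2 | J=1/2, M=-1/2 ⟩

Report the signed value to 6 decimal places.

√[2·1!1!0!/3! · 0!2!1!0!0!1!] = √(2/3)
  +(−1)^1/∏(1,0,1,0,0,0)! = -1  (running -1)
⟨..|..⟩ = √(2/3)·(-1) = -0.816497

−√(2/3) ≈ -0.816497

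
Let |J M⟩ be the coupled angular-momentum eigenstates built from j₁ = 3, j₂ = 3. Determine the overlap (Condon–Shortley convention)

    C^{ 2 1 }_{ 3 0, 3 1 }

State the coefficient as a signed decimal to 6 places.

+0.154303

triangle: 4!×2!×2!/9! = 96/362880
(j±m)!: 3!×3!×4!×2!×3!×1! = 10368
prefactor² = (2J+1)×Δ×N² = 96/7
  k=2: +1/(2!×2!×1!×2!×1!×0!) = 1/8
  k=3: −1/(3!×1!×0!×1!×2!×1!) = -1/12
Σ = 1/24  ⇒  CG² = 96/7×1/24² = 1/42
CG = +√(1/42) = +0.154303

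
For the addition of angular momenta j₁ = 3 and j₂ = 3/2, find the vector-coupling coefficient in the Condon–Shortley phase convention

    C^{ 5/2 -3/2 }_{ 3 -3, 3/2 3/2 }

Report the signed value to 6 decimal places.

triangle: 2!×4!×1!/8! = 48/40320
(j±m)!: 0!×6!×3!×0!×1!×4! = 103680
prefactor² = (2J+1)×Δ×N² = 5184/7
  k=2: +1/(2!×0!×4!×1!×0!×0!) = 1/48
Σ = 1/48  ⇒  CG² = 5184/7×1/48² = 9/28
CG = +√(9/28) = +0.566947

+√(9/28) ≈ +0.566947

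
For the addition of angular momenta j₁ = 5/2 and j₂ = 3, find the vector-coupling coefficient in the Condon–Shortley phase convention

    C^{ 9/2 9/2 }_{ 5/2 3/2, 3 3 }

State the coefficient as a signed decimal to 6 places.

j₁+j₂−J=1  J+j₁−j₂=4  J−j₁+j₂=5  j₁+j₂+J+1=11
(j₁±m₁, j₂±m₂, J±M) = (4,1,6,0,9,0)
P² = 49766400/11
sum k=1..1:
  [1] −1/2880 = -1/2880
S = -1/2880
C² = P²·S² = 6/11 ; C = -0.738549

-0.738549  (= −√(6/11))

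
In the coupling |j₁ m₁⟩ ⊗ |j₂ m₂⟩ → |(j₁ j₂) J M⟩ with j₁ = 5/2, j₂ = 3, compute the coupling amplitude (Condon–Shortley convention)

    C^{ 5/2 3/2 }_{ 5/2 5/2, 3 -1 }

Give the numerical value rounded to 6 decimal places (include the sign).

+√(2/7) = +0.534522

√[6·3!2!3!/9! · 5!0!2!4!4!1!] = √(1152/7)
  +(−1)^0/∏(0,3,0,2,2,1)! = 1/24  (running 1/24)
⟨..|..⟩ = √(1152/7)·(1/24) = +0.534522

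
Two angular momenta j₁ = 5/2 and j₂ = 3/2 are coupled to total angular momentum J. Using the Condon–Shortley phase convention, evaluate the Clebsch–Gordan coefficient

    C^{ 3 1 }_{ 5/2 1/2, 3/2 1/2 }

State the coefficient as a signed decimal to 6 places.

√[7·1!4!2!/8! · 3!2!2!1!4!2!] = √(48/5)
  +(−1)^0/∏(0,1,2,2,2,0)! = 1/8  (running 1/8)
  +(−1)^1/∏(1,0,1,1,3,1)! = -1/6  (running -1/24)
⟨..|..⟩ = √(48/5)·(-1/24) = -0.129099

-0.129099  (= −√(1/60))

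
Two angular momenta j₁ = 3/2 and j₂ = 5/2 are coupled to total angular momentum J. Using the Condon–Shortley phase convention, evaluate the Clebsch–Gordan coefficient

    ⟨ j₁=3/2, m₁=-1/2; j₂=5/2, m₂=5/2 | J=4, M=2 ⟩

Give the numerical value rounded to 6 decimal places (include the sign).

triangle: 0!*3!*5!/9! = 720/362880
(j±m)!: 1!*2!*5!*0!*6!*2! = 345600
prefactor² = (2J+1)*Δ*N² = 43200/7
  k=0: +1/(0!*0!*2!*5!*1!*0!) = 1/240
Σ = 1/240  ⇒  CG² = 43200/7*1/240² = 3/28
CG = +√(3/28) = +0.327327

+√(3/28) ≈ +0.327327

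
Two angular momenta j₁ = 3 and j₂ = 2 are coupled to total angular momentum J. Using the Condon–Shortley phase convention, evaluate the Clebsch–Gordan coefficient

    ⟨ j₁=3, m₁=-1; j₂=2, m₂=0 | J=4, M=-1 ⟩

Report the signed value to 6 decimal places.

−√(3/28) ≈ -0.327327

triangle: 1!*5!*3!/10! = 720/3628800
(j±m)!: 2!*4!*2!*2!*3!*5! = 138240
prefactor² = (2J+1)*Δ*N² = 1728/7
  k=0: +1/(0!*1!*4!*2!*1!*1!) = 1/48
  k=1: −1/(1!*0!*3!*1!*2!*2!) = -1/24
Σ = -1/48  ⇒  CG² = 1728/7*(-1/48)² = 3/28
CG = −√(3/28) = -0.327327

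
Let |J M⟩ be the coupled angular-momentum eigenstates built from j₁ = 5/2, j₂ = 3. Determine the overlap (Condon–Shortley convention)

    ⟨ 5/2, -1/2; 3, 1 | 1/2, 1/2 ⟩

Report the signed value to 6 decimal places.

−√(4/21) = -0.436436

√[2·5!0!1!/7! · 2!3!4!2!1!0!] = √(192/7)
  +(−1)^3/∏(3,2,0,1,0,0)! = -1/12  (running -1/12)
⟨..|..⟩ = √(192/7)·(-1/12) = -0.436436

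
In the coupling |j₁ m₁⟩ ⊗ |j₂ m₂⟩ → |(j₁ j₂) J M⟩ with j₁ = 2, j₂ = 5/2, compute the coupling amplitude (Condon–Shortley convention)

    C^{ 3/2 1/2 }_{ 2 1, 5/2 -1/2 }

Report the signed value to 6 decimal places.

−√(5/21) = -0.487950

triangle: 3!*1!*2!/7! = 12/5040
(j±m)!: 3!*1!*2!*3!*2!*1! = 144
prefactor² = (2J+1)*Δ*N² = 48/35
  k=0: +1/(0!*3!*1!*2!*0!*0!) = 1/12
  k=1: −1/(1!*2!*0!*1!*1!*1!) = -1/2
Σ = -5/12  ⇒  CG² = 48/35*(-5/12)² = 5/21
CG = −√(5/21) = -0.487950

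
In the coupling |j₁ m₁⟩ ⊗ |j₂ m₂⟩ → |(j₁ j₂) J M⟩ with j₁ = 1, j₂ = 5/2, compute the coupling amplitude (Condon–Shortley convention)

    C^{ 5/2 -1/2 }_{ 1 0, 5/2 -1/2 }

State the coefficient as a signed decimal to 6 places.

+√(1/35) ≈ +0.169031

√[6·1!1!4!/7! · 1!1!2!3!2!3!] = √(144/35)
  +(−1)^0/∏(0,1,1,2,0,2)! = 1/4  (running 1/4)
  +(−1)^1/∏(1,0,0,1,1,3)! = -1/6  (running 1/12)
⟨..|..⟩ = √(144/35)·(1/12) = +0.169031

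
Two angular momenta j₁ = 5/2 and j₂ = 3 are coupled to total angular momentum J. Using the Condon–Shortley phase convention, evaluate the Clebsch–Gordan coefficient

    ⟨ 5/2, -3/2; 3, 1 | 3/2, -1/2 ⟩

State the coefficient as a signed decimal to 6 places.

√[4·4!1!2!/8! · 1!4!4!2!1!2!] = √(384/35)
  +(−1)^3/∏(3,1,1,1,0,1)! = -1/6  (running -1/6)
  +(−1)^4/∏(4,0,0,0,1,2)! = 1/48  (running -7/48)
⟨..|..⟩ = √(384/35)·(-7/48) = -0.483046

-0.483046  (= −√(7/30))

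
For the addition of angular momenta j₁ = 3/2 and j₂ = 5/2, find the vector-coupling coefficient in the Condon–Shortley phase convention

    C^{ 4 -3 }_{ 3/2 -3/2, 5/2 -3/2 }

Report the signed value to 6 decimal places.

+0.790569  (= +√(5/8))

j₁+j₂−J=0  J+j₁−j₂=3  J−j₁+j₂=5  j₁+j₂+J+1=9
(j₁±m₁, j₂±m₂, J±M) = (0,3,1,4,1,7)
P² = 12960
sum k=0..0:
  [0] +1/144 = 1/144
S = 1/144
C² = P²·S² = 5/8 ; C = +0.790569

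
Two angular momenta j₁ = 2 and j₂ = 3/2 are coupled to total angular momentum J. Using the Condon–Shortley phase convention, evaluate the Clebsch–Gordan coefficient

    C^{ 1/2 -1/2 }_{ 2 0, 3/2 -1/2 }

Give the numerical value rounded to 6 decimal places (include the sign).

-0.447214

triangle: 3!*1!*0!/5! = 6/120
(j±m)!: 2!*2!*1!*2!*0!*1! = 8
prefactor² = (2J+1)*Δ*N² = 4/5
  k=1: −1/(1!*2!*1!*0!*0!*0!) = -1/2
Σ = -1/2  ⇒  CG² = 4/5*(-1/2)² = 1/5
CG = −√(1/5) = -0.447214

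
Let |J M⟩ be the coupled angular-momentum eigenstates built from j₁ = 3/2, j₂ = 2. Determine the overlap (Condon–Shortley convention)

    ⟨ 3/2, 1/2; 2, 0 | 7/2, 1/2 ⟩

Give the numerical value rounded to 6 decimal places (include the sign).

√[8·0!3!4!/8! · 2!1!2!2!4!3!] = √(1152/35)
  +(−1)^0/∏(0,0,1,2,2,2)! = 1/8  (running 1/8)
⟨..|..⟩ = √(1152/35)·(1/8) = +0.717137

+0.717137  (= +√(18/35))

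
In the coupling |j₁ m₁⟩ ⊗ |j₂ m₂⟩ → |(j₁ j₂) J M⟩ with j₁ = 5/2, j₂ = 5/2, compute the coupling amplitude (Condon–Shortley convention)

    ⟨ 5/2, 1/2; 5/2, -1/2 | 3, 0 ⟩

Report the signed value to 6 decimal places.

-0.298142

j₁+j₂−J=2  J+j₁−j₂=3  J−j₁+j₂=3  j₁+j₂+J+1=9
(j₁±m₁, j₂±m₂, J±M) = (3,2,2,3,3,3)
P² = 36/5
sum k=0..2:
  [0] +1/8 = 1/8
  [1] −1/4 = -1/4
  [2] +1/72 = 1/72
S = -1/9
C² = P²·S² = 4/45 ; C = -0.298142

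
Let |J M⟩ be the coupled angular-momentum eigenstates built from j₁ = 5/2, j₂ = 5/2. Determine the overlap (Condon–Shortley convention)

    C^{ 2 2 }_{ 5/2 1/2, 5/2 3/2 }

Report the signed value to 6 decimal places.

√[5·3!2!2!/8! · 3!2!4!1!4!0!] = √(144/7)
  +(−1)^2/∏(2,1,0,2,2,0)! = 1/8  (running 1/8)
⟨..|..⟩ = √(144/7)·(1/8) = +0.566947

+√(9/28) ≈ +0.566947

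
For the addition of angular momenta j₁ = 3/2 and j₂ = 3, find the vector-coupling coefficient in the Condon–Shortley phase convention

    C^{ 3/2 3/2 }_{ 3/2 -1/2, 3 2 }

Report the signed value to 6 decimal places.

j₁+j₂−J=3  J+j₁−j₂=0  J−j₁+j₂=3  j₁+j₂+J+1=7
(j₁±m₁, j₂±m₂, J±M) = (1,2,5,1,3,0)
P² = 288/7
sum k=2..2:
  [2] +1/12 = 1/12
S = 1/12
C² = P²·S² = 2/7 ; C = +0.534522

+√(2/7) ≈ +0.534522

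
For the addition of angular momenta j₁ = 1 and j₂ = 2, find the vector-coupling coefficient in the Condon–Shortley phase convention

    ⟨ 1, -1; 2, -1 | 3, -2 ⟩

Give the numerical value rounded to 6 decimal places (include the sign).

+0.816497  (= +√(2/3))

√[7·0!2!4!/7! · 0!2!1!3!1!5!] = √(96)
  +(−1)^0/∏(0,0,2,1,0,3)! = 1/12  (running 1/12)
⟨..|..⟩ = √(96)·(1/12) = +0.816497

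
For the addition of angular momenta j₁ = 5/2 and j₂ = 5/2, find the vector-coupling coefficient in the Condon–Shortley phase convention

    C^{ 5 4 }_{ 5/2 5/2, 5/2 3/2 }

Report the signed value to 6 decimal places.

√[11·0!5!5!/11! · 5!0!4!1!9!1!] = √(4147200)
  +(−1)^0/∏(0,0,0,4,5,1)! = 1/2880  (running 1/2880)
⟨..|..⟩ = √(4147200)·(1/2880) = +0.707107

+√(1/2) = +0.707107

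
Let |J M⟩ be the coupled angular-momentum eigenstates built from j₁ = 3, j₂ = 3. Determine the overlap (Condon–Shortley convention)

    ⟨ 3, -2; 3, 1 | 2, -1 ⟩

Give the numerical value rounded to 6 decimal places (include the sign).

j₁+j₂−J=4  J+j₁−j₂=2  J−j₁+j₂=2  j₁+j₂+J+1=9
(j₁±m₁, j₂±m₂, J±M) = (1,5,4,2,1,3)
P² = 320/7
sum k=3..4:
  [3] −1/12 = -1/12
  [4] +1/48 = 1/48
S = -1/16
C² = P²·S² = 5/28 ; C = -0.422577

-0.422577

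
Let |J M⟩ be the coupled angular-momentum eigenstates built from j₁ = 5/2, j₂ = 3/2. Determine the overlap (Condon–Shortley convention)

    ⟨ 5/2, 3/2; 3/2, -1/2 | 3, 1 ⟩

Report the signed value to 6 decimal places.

+√(49/120) ≈ +0.639010

triangle: 1!·4!·2!/8! = 48/40320
(j±m)!: 4!·1!·1!·2!·4!·2! = 2304
prefactor² = (2J+1)·Δ·N² = 96/5
  k=0: +1/(0!·1!·1!·1!·3!·1!) = 1/6
  k=1: −1/(1!·0!·0!·0!·4!·2!) = -1/48
Σ = 7/48  ⇒  CG² = 96/5·7/48² = 49/120
CG = +√(49/120) = +0.639010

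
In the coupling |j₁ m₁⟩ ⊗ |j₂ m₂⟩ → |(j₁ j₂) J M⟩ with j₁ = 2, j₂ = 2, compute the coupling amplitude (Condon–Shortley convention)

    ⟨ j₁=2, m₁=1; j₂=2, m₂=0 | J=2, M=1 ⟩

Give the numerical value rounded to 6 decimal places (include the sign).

-0.267261  (= −√(1/14))

j₁+j₂−J=2  J+j₁−j₂=2  J−j₁+j₂=2  j₁+j₂+J+1=7
(j₁±m₁, j₂±m₂, J±M) = (3,1,2,2,3,1)
P² = 8/7
sum k=0..1:
  [0] +1/4 = 1/4
  [1] −1/2 = -1/2
S = -1/4
C² = P²·S² = 1/14 ; C = -0.267261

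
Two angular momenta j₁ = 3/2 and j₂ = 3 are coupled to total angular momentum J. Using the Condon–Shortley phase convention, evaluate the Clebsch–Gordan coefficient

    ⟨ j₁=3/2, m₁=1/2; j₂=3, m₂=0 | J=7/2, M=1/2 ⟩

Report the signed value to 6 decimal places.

√[8·1!2!5!/9! · 2!1!3!3!4!3!] = √(384/7)
  +(−1)^0/∏(0,1,1,3,1,2)! = 1/12  (running 1/12)
  +(−1)^1/∏(1,0,0,2,2,3)! = -1/24  (running 1/24)
⟨..|..⟩ = √(384/7)·(1/24) = +0.308607

+√(2/21) = +0.308607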